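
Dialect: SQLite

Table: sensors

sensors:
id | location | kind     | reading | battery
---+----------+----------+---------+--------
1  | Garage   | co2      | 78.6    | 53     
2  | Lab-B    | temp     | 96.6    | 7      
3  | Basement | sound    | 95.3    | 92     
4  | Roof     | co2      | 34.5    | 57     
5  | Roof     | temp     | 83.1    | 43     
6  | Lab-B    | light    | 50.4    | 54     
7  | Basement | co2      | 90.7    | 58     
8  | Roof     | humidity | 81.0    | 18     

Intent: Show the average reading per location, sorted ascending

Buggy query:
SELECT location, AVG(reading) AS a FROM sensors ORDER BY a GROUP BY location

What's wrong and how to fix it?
Bug: ORDER BY appears before GROUP BY; SQL clause order requires GROUP BY first

Fix: Move ORDER BY to the end, after GROUP BY

Corrected query:
SELECT location, AVG(reading) AS a FROM sensors GROUP BY location ORDER BY a

Result:
location | a   
---------+-----
Roof     | 66.2
Lab-B    | 73.5
Garage   | 78.6
Basement | 93  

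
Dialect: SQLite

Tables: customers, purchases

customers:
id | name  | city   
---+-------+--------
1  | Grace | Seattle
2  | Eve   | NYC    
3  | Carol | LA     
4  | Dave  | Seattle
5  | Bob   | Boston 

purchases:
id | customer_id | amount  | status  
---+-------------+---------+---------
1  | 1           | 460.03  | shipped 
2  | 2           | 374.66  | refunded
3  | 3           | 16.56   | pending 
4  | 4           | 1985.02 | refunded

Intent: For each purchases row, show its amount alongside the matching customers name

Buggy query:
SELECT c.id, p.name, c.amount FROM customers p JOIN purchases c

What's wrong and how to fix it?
Bug: JOIN with no ON clause produces a cartesian product; every purchases row pairs with every customers row

Fix: Specify the join condition linking the foreign key to the parent id

Corrected query:
SELECT c.id, p.name, c.amount FROM customers p JOIN purchases c ON c.customer_id = p.id

Result:
id | name  | amount 
---+-------+--------
1  | Grace | 460.03 
2  | Eve   | 374.66 
3  | Carol | 16.56  
4  | Dave  | 1985.02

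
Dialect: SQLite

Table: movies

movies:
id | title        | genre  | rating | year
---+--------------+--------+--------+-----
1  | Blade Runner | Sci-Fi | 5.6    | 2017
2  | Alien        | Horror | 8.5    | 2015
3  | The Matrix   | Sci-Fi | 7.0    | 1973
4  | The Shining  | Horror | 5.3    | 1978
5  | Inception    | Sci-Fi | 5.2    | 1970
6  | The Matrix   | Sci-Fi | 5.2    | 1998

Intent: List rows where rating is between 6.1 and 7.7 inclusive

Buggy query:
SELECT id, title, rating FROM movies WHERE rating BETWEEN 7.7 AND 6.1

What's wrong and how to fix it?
Bug: The bounds are reversed; BETWEEN a AND b requires a <= b to match anything

Fix: Swap the bounds so the smaller value comes first

Corrected query:
SELECT id, title, rating FROM movies WHERE rating BETWEEN 6.1 AND 7.7

Result:
id | title      | rating
---+------------+-------
3  | The Matrix | 7     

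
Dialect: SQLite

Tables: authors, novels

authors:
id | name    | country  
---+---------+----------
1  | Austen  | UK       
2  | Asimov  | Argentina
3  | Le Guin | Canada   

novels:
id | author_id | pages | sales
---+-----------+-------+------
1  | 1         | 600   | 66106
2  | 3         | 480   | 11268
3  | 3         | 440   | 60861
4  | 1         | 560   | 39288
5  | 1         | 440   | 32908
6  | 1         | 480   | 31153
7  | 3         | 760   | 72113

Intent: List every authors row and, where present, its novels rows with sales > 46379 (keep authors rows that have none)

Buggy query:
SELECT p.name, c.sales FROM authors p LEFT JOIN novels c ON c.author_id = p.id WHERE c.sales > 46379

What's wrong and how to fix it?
Bug: Filtering c.sales in WHERE discards the NULL rows produced by LEFT JOIN, turning it into an inner join

Fix: Put 'c.sales > 46379' in the JOIN's ON clause instead of WHERE

Corrected query:
SELECT p.name, c.sales FROM authors p LEFT JOIN novels c ON c.author_id = p.id AND c.sales > 46379

Result:
name    | sales
--------+------
Austen  | 66106
Asimov  | NULL 
Le Guin | 60861
Le Guin | 72113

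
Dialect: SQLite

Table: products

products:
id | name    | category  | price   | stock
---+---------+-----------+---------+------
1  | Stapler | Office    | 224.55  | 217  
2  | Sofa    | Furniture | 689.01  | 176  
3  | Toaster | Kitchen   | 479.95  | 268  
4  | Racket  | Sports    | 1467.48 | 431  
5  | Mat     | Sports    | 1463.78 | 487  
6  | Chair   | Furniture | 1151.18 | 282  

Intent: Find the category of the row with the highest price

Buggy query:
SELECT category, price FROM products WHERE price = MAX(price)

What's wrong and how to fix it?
Bug: WHERE is evaluated per row; an aggregate over the whole table isn't defined there

Fix: Use a subquery: WHERE price = (SELECT MAX(price) FROM products)

Corrected query:
SELECT category, price FROM products WHERE price = (SELECT MAX(price) FROM products)

Result:
category | price  
---------+--------
Sports   | 1467.48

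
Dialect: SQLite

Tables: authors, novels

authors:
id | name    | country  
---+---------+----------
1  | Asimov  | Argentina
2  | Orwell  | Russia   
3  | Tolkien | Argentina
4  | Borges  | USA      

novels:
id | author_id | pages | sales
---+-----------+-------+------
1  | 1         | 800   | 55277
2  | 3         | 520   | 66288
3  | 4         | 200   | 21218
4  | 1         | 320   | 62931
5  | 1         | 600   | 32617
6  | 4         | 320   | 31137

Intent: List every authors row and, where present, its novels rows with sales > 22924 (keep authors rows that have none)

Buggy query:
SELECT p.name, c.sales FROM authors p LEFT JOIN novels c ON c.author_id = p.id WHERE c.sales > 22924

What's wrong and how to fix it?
Bug: A WHERE condition on the right-hand table after LEFT JOIN drops unmatched parents

Fix: Put 'c.sales > 22924' in the JOIN's ON clause instead of WHERE

Corrected query:
SELECT p.name, c.sales FROM authors p LEFT JOIN novels c ON c.author_id = p.id AND c.sales > 22924

Result:
name    | sales
--------+------
Asimov  | 32617
Asimov  | 55277
Asimov  | 62931
Orwell  | NULL 
Tolkien | 66288
Borges  | 31137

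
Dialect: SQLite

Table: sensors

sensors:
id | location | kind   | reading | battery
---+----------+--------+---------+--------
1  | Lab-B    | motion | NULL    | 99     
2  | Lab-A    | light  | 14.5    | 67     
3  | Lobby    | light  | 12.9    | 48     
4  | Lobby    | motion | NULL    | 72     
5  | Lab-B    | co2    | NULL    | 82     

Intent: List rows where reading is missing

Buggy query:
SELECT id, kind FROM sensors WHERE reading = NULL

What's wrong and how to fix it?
Bug: Comparing to NULL with '=' never matches; NULL = NULL is unknown, not true

Fix: Replace '= NULL' with 'IS NULL'

Corrected query:
SELECT id, kind FROM sensors WHERE reading IS NULL

Result:
id | kind  
---+-------
1  | motion
4  | motion
5  | co2   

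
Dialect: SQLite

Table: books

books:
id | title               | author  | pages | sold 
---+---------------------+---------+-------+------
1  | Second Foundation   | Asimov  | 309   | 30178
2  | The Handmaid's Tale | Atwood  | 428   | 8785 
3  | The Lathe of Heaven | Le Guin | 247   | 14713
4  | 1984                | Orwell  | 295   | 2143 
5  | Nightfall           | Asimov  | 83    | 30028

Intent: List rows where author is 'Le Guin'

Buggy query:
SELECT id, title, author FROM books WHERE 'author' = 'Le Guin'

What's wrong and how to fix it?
Bug: 'author' in single quotes is a string literal, not the column; the comparison is literal-vs-literal and never true

Fix: Remove the quotes around the column name (or use double quotes for an identifier)

Corrected query:
SELECT id, title, author FROM books WHERE author = 'Le Guin'

Result:
id | title               | author 
---+---------------------+--------
3  | The Lathe of Heaven | Le Guin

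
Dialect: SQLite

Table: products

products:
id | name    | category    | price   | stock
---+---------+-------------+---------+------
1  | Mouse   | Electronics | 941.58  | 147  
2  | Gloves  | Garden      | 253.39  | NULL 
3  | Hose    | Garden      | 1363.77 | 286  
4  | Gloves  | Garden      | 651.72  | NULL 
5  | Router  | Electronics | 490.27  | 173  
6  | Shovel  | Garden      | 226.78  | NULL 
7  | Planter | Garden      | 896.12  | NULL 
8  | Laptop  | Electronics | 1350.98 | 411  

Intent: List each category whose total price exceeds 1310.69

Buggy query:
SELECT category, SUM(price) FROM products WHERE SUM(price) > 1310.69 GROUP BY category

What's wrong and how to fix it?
Bug: Aggregate functions cannot appear in a WHERE clause

Fix: Move the aggregate condition to a HAVING clause

Corrected query:
SELECT category, SUM(price) FROM products GROUP BY category HAVING SUM(price) > 1310.69

Result:
category    | SUM(price)
------------+-----------
Electronics | 2782.83   
Garden      | 3391.78   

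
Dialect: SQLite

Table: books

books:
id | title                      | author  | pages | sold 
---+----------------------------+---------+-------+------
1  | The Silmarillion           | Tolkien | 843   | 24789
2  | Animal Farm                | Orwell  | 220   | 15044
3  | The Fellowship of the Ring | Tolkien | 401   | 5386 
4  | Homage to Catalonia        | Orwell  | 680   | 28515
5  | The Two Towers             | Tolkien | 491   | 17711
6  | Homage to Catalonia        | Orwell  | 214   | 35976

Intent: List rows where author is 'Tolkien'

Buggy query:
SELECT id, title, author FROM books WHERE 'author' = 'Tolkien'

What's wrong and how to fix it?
Bug: 'author' in single quotes is a string literal, not the column; the comparison is literal-vs-literal and never true

Fix: Remove the quotes around the column name (or use double quotes for an identifier)

Corrected query:
SELECT id, title, author FROM books WHERE author = 'Tolkien'

Result:
id | title                      | author 
---+----------------------------+--------
1  | The Silmarillion           | Tolkien
3  | The Fellowship of the Ring | Tolkien
5  | The Two Towers             | Tolkien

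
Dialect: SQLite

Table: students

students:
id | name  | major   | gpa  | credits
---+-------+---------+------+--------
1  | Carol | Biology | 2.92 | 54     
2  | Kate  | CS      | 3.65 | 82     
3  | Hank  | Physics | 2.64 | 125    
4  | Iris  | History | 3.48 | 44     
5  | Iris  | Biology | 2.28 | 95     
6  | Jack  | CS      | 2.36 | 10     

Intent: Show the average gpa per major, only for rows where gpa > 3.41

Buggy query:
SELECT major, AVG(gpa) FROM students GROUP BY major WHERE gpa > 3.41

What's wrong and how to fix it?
Bug: WHERE cannot follow GROUP BY

Fix: Move the WHERE clause before GROUP BY

Corrected query:
SELECT major, AVG(gpa) FROM students WHERE gpa > 3.41 GROUP BY major

Result:
major   | AVG(gpa)
--------+---------
CS      | 3.65    
History | 3.48    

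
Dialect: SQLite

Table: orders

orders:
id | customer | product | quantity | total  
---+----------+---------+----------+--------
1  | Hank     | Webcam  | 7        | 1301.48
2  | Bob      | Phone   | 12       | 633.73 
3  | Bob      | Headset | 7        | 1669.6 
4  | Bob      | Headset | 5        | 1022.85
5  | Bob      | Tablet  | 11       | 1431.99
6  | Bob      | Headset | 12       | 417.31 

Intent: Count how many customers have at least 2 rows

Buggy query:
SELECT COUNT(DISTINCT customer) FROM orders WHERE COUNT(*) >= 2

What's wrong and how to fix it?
Bug: COUNT(*) cannot appear in WHERE; the per-group count doesn't exist yet

Fix: Use a subquery that GROUPs and filters with HAVING, then count its rows

Corrected query:
SELECT COUNT(*) FROM (SELECT customer FROM orders GROUP BY customer HAVING COUNT(*) >= 2)

Result:
COUNT(*)
--------
1       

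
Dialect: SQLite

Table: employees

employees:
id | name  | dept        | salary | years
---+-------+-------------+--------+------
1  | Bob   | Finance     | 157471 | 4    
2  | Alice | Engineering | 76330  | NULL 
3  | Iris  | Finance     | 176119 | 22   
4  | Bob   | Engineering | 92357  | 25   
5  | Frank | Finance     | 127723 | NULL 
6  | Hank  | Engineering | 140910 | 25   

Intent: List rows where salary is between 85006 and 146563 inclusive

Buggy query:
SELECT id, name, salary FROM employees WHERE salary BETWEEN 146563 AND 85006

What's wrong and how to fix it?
Bug: The bounds are reversed; BETWEEN a AND b requires a <= b to match anything

Fix: Swap the bounds so the smaller value comes first

Corrected query:
SELECT id, name, salary FROM employees WHERE salary BETWEEN 85006 AND 146563

Result:
id | name  | salary
---+-------+-------
4  | Bob   | 92357 
5  | Frank | 127723
6  | Hank  | 140910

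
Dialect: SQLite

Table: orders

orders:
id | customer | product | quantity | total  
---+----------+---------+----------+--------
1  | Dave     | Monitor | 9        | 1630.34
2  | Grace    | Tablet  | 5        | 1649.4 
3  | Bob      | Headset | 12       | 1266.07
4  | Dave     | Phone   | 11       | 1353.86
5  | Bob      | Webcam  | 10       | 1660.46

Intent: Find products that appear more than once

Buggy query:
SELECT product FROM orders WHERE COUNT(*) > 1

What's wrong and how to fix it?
Bug: COUNT(*) is an aggregate and cannot be used in WHERE

Fix: GROUP BY product, then filter groups with HAVING COUNT(*) > 1

Corrected query:
SELECT product FROM orders GROUP BY product HAVING COUNT(*) > 1

Result:
(no rows)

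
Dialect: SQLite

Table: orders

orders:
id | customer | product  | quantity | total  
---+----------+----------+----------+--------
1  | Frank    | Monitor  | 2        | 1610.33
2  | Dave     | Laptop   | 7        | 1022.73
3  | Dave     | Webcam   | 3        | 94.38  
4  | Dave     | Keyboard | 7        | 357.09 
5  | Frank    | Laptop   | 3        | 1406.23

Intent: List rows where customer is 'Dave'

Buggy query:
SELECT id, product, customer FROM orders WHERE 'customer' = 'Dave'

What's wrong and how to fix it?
Bug: Single quotes denote string literals in SQL; the column name is being compared as a constant string

Fix: Remove the quotes around the column name (or use double quotes for an identifier)

Corrected query:
SELECT id, product, customer FROM orders WHERE customer = 'Dave'

Result:
id | product  | customer
---+----------+---------
2  | Laptop   | Dave    
3  | Webcam   | Dave    
4  | Keyboard | Dave    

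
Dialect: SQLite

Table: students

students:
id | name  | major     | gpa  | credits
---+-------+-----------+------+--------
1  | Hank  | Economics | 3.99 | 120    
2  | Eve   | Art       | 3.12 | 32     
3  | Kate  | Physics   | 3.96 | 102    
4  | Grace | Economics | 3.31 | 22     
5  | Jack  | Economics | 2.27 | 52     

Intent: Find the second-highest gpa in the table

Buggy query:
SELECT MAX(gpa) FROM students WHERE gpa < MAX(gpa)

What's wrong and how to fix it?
Bug: MAX(gpa) on the right of the comparison is an aggregate-in-WHERE error

Fix: Put the inner MAX in a scalar subquery

Corrected query:
SELECT MAX(gpa) FROM students WHERE gpa < (SELECT MAX(gpa) FROM students)

Result:
MAX(gpa)
--------
3.96    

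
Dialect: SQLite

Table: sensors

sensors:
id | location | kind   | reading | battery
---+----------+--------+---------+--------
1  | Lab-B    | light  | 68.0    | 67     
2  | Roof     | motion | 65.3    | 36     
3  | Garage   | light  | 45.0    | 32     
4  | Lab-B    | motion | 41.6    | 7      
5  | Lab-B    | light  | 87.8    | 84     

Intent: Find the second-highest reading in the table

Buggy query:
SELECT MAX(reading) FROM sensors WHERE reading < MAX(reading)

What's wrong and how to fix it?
Bug: MAX(reading) on the right of the comparison is an aggregate-in-WHERE error

Fix: Put the inner MAX in a scalar subquery

Corrected query:
SELECT MAX(reading) FROM sensors WHERE reading < (SELECT MAX(reading) FROM sensors)

Result:
MAX(reading)
------------
68          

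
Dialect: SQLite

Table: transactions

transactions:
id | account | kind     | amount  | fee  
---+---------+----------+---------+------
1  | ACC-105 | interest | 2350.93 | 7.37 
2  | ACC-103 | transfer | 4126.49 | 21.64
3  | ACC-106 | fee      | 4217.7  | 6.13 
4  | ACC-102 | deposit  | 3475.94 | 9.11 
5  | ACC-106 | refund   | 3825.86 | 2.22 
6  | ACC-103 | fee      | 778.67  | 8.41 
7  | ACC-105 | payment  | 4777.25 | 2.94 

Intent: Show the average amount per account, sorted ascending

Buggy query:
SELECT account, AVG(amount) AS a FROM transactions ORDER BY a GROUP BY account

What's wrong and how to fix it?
Bug: ORDER BY appears before GROUP BY; SQL clause order requires GROUP BY first

Fix: Reorder: SELECT … FROM … GROUP BY … ORDER BY …

Corrected query:
SELECT account, AVG(amount) AS a FROM transactions GROUP BY account ORDER BY a

Result:
account | a      
--------+--------
ACC-103 | 2452.58
ACC-102 | 3475.94
ACC-105 | 3564.09
ACC-106 | 4021.78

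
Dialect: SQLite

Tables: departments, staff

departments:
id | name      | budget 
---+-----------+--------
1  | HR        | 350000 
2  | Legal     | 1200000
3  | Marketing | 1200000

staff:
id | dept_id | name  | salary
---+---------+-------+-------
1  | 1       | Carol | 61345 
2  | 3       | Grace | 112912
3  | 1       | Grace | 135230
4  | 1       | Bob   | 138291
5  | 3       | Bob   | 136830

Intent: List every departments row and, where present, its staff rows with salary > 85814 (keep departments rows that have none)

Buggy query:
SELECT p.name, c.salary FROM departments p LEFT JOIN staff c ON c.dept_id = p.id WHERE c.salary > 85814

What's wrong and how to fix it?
Bug: Filtering c.salary in WHERE discards the NULL rows produced by LEFT JOIN, turning it into an inner join

Fix: Move the right-table condition into the ON clause so unmatched parents are kept

Corrected query:
SELECT p.name, c.salary FROM departments p LEFT JOIN staff c ON c.dept_id = p.id AND c.salary > 85814

Result:
name      | salary
----------+-------
HR        | 135230
HR        | 138291
Legal     | NULL  
Marketing | 112912
Marketing | 136830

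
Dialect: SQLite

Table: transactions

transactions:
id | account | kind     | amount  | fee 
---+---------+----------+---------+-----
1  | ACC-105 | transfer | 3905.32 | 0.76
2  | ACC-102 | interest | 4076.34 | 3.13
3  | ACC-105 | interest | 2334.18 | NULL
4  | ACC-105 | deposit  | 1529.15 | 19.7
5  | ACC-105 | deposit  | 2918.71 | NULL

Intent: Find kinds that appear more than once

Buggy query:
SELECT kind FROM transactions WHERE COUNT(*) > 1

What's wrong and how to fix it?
Bug: COUNT(*) is an aggregate and cannot be used in WHERE

Fix: Group first, then use HAVING for the count condition

Corrected query:
SELECT kind FROM transactions GROUP BY kind HAVING COUNT(*) > 1

Result:
kind    
--------
deposit 
interest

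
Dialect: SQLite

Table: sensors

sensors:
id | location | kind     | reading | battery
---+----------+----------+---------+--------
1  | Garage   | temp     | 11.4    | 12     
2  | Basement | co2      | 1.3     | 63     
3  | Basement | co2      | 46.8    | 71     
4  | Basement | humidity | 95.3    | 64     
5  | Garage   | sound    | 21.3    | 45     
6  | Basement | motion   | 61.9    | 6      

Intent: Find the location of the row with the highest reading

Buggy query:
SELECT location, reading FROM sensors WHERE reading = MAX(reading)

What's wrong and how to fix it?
Bug: WHERE is evaluated per row; an aggregate over the whole table isn't defined there

Fix: Use a subquery: WHERE reading = (SELECT MAX(reading) FROM sensors)

Corrected query:
SELECT location, reading FROM sensors WHERE reading = (SELECT MAX(reading) FROM sensors)

Result:
location | reading
---------+--------
Basement | 95.3   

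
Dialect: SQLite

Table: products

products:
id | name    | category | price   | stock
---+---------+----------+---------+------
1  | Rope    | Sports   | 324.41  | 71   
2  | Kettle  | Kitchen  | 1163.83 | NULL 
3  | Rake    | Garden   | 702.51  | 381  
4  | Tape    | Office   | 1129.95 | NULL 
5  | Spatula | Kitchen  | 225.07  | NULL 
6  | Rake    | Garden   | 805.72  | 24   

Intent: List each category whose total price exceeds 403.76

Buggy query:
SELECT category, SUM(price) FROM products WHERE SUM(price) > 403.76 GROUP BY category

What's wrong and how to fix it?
Bug: WHERE runs before GROUP BY, so aggregates aren't available there

Fix: Use HAVING (which filters groups after aggregation) instead of WHERE

Corrected query:
SELECT category, SUM(price) FROM products GROUP BY category HAVING SUM(price) > 403.76

Result:
category | SUM(price)
---------+-----------
Garden   | 1508.23   
Kitchen  | 1388.9    
Office   | 1129.95   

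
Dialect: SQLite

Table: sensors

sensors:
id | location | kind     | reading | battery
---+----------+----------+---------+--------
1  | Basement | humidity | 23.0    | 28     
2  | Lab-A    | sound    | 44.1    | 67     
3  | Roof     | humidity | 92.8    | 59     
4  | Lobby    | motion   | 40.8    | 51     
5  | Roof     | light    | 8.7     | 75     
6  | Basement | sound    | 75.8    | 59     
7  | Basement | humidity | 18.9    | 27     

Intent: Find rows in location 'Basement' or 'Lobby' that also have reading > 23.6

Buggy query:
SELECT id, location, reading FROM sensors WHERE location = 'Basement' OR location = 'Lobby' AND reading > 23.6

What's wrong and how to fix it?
Bug: Without parentheses, AND is evaluated before OR, so the reading filter only applies to the 'Lobby' branch

Fix: Group the OR with parentheses (or use IN), then AND the threshold

Corrected query:
SELECT id, location, reading FROM sensors WHERE (location = 'Basement' OR location = 'Lobby') AND reading > 23.6

Result:
id | location | reading
---+----------+--------
4  | Lobby    | 40.8   
6  | Basement | 75.8   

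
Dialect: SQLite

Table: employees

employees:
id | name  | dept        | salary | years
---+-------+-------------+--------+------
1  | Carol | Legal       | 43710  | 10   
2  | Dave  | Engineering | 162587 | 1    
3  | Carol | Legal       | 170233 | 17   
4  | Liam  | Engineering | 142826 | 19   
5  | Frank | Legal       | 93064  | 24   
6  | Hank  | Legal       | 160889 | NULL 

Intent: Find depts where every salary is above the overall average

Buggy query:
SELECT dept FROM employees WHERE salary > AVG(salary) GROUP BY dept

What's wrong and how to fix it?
Bug: WHERE evaluates per row before aggregation, so AVG() is unavailable

Fix: Compute the overall average in a scalar subquery and compare each group's MIN against it in HAVING

Corrected query:
SELECT dept FROM employees GROUP BY dept HAVING MIN(salary) > (SELECT AVG(salary) FROM employees)

Result:
dept       
-----------
Engineering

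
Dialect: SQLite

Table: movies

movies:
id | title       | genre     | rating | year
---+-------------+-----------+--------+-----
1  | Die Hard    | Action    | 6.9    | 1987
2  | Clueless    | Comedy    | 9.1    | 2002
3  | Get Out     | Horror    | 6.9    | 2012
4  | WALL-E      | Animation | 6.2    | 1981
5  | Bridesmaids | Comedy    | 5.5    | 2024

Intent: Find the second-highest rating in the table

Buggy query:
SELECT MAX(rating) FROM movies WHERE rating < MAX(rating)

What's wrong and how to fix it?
Bug: MAX(rating) on the right of the comparison is an aggregate-in-WHERE error

Fix: Compute the overall MAX in a subquery, then take MAX of rows below it

Corrected query:
SELECT MAX(rating) FROM movies WHERE rating < (SELECT MAX(rating) FROM movies)

Result:
MAX(rating)
-----------
6.9        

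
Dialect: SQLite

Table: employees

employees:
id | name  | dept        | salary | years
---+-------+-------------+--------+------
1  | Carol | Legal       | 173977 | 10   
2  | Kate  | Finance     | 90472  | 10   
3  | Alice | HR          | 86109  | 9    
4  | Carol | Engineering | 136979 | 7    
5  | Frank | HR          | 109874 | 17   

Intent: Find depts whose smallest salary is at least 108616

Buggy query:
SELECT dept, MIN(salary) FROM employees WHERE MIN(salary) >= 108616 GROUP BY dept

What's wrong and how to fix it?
Bug: Aggregates like MIN are computed per group after WHERE runs

Fix: Use HAVING for the per-group MIN condition

Corrected query:
SELECT dept, MIN(salary) FROM employees GROUP BY dept HAVING MIN(salary) >= 108616

Result:
dept        | MIN(salary)
------------+------------
Engineering | 136979     
Legal       | 173977     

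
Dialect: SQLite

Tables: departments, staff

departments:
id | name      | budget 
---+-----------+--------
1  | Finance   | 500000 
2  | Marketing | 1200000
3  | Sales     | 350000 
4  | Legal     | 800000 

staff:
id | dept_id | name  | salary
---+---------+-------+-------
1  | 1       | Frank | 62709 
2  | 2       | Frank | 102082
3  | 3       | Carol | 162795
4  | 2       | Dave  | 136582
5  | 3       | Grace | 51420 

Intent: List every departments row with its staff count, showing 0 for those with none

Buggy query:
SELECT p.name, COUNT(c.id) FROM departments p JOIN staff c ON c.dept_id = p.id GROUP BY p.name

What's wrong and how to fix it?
Bug: An inner join excludes parents with zero children

Fix: Use LEFT JOIN so parents without children still appear (COUNT(c.id) gives 0)

Corrected query:
SELECT p.name, COUNT(c.id) FROM departments p LEFT JOIN staff c ON c.dept_id = p.id GROUP BY p.name

Result:
name      | COUNT(c.id)
----------+------------
Finance   | 1          
Legal     | 0          
Marketing | 2          
Sales     | 2          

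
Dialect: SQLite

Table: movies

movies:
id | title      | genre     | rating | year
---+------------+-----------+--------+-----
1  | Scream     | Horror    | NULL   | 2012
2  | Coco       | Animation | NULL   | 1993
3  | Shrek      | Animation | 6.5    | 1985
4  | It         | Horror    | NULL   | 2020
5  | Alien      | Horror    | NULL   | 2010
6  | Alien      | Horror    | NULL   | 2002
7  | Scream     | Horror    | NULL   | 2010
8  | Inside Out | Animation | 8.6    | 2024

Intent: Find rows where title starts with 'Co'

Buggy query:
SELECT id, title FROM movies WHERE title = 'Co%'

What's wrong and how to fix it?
Bug: '=' compares the literal string including the % character; pattern matching needs LIKE

Fix: Replace '=' with LIKE so 'Co%' is treated as a pattern

Corrected query:
SELECT id, title FROM movies WHERE title LIKE 'Co%'

Result:
id | title
---+------
2  | Coco 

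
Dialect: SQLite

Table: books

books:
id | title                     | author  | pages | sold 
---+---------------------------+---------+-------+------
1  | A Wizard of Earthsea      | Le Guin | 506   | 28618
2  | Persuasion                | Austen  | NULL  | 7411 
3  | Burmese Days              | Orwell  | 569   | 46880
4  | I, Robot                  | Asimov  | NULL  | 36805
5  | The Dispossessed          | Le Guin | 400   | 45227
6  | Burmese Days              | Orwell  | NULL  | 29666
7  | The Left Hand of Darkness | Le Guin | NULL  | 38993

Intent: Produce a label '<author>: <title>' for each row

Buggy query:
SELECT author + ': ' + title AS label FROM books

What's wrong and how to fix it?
Bug: '+' is numeric addition; on text columns SQLite converts them to 0 instead of concatenating

Fix: Use the || operator for string concatenation

Corrected query:
SELECT author || ': ' || title AS label FROM books

Result:
label                             
----------------------------------
Le Guin: A Wizard of Earthsea     
Austen: Persuasion                
Orwell: Burmese Days              
Asimov: I, Robot                  
Le Guin: The Dispossessed         
Orwell: Burmese Days              
Le Guin: The Left Hand of Darkness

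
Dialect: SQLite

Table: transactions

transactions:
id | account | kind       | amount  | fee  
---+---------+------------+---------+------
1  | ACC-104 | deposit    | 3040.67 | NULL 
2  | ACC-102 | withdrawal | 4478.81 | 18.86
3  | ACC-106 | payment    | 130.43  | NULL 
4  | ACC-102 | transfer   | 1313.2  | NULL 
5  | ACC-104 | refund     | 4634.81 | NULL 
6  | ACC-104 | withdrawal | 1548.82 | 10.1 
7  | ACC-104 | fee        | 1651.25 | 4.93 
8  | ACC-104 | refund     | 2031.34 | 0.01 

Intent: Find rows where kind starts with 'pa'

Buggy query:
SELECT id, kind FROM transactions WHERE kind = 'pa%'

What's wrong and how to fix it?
Bug: Wildcards only work with LIKE; '=' treats '%' as a literal character

Fix: Replace '=' with LIKE so 'pa%' is treated as a pattern

Corrected query:
SELECT id, kind FROM transactions WHERE kind LIKE 'pa%'

Result:
id | kind   
---+--------
3  | payment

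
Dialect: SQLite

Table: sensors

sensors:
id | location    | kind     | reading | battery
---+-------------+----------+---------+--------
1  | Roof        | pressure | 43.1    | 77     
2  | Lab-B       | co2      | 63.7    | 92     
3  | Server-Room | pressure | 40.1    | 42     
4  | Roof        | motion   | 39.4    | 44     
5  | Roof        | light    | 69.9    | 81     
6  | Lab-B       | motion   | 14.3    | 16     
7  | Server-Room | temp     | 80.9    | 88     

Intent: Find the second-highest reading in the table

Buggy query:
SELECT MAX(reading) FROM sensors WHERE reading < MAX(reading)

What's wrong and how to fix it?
Bug: The inner MAX is an aggregate inside WHERE, which is not allowed

Fix: Put the inner MAX in a scalar subquery

Corrected query:
SELECT MAX(reading) FROM sensors WHERE reading < (SELECT MAX(reading) FROM sensors)

Result:
MAX(reading)
------------
69.9        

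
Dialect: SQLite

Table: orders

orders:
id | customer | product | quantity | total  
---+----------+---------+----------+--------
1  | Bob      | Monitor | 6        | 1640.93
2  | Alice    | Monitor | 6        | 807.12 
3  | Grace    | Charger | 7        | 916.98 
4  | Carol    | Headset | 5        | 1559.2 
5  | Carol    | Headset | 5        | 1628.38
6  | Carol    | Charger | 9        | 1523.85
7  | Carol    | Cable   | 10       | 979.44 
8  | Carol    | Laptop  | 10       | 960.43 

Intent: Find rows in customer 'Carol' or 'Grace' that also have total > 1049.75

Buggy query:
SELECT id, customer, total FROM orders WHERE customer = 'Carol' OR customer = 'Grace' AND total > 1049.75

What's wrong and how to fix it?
Bug: Without parentheses, AND is evaluated before OR, so the total filter only applies to the 'Grace' branch

Fix: Group the OR with parentheses (or use IN), then AND the threshold

Corrected query:
SELECT id, customer, total FROM orders WHERE (customer = 'Carol' OR customer = 'Grace') AND total > 1049.75

Result:
id | customer | total  
---+----------+--------
4  | Carol    | 1559.2 
5  | Carol    | 1628.38
6  | Carol    | 1523.85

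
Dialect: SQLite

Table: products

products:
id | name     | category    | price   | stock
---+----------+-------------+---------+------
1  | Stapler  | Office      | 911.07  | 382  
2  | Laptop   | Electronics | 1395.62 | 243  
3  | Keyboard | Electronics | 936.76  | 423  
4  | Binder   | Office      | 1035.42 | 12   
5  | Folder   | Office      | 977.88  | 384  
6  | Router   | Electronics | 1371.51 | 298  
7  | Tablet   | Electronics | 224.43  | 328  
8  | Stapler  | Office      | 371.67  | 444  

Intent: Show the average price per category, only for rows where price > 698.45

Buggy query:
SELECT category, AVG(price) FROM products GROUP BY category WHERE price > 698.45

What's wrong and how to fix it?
Bug: WHERE cannot follow GROUP BY

Fix: Move the WHERE clause before GROUP BY

Corrected query:
SELECT category, AVG(price) FROM products WHERE price > 698.45 GROUP BY category

Result:
category    | AVG(price)
------------+-----------
Electronics | 1234.63   
Office      | 974.79    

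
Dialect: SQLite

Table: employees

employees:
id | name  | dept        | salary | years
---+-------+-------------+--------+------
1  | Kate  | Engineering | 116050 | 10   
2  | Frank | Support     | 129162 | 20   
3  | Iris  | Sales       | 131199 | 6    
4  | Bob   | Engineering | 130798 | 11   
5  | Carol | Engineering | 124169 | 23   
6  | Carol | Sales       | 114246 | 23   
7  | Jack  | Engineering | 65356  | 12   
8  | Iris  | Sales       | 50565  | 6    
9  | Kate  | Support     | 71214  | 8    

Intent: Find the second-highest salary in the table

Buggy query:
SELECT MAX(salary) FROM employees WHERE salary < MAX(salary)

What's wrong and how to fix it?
Bug: The inner MAX is an aggregate inside WHERE, which is not allowed

Fix: Put the inner MAX in a scalar subquery

Corrected query:
SELECT MAX(salary) FROM employees WHERE salary < (SELECT MAX(salary) FROM employees)

Result:
MAX(salary)
-----------
130798     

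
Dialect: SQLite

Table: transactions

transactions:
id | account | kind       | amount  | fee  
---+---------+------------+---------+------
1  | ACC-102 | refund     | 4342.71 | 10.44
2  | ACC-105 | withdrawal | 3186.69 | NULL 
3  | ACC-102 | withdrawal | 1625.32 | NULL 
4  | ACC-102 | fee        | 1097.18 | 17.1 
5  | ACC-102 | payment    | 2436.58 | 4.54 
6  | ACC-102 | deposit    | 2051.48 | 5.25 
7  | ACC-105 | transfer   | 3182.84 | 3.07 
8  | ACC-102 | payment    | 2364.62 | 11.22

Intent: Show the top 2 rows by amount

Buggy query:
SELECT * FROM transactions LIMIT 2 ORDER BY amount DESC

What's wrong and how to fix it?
Bug: LIMIT must come after ORDER BY

Fix: Sort with ORDER BY, then apply LIMIT

Corrected query:
SELECT * FROM transactions ORDER BY amount DESC LIMIT 2

Result:
id | account | kind       | amount  | fee  
---+---------+------------+---------+------
1  | ACC-102 | refund     | 4342.71 | 10.44
2  | ACC-105 | withdrawal | 3186.69 | NULL 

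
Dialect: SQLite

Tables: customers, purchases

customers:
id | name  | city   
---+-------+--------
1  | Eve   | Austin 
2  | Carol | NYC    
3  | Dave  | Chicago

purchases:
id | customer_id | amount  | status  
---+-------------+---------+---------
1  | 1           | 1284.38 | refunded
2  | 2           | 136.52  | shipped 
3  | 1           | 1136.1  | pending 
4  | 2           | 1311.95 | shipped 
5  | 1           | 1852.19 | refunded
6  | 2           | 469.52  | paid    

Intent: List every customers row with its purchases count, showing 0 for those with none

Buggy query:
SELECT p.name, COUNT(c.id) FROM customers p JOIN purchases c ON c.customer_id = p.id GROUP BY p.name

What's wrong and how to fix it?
Bug: INNER JOIN drops customers rows that have no matching purchases rows

Fix: Use LEFT JOIN so parents without children still appear (COUNT(c.id) gives 0)

Corrected query:
SELECT p.name, COUNT(c.id) FROM customers p LEFT JOIN purchases c ON c.customer_id = p.id GROUP BY p.name

Result:
name  | COUNT(c.id)
------+------------
Carol | 3          
Dave  | 0          
Eve   | 3          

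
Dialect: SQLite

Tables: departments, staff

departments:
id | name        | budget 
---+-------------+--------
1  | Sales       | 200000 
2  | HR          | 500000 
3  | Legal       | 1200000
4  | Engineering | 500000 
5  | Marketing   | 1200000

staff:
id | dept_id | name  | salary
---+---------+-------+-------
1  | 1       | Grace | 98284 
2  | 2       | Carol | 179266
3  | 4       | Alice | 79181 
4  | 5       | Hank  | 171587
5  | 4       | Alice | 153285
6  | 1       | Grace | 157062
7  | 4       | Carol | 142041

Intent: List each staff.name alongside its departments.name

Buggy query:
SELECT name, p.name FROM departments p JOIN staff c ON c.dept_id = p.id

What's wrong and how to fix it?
Bug: Both tables have a 'name' column; the unqualified reference is ambiguous

Fix: Prefix ambiguous columns with the table alias

Corrected query:
SELECT c.name, p.name FROM departments p JOIN staff c ON c.dept_id = p.id

Result:
name  | name       
------+------------
Grace | Sales      
Carol | HR         
Alice | Engineering
Hank  | Marketing  
Alice | Engineering
Grace | Sales      
Carol | Engineering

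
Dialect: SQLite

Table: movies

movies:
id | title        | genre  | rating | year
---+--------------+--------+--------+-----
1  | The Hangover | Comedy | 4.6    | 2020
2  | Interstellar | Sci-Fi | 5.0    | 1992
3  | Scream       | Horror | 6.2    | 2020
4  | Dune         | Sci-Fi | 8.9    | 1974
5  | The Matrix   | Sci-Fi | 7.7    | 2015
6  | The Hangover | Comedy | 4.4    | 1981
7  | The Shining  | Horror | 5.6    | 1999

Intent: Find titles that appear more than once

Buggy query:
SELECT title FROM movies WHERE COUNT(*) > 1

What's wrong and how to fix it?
Bug: WHERE can't reference COUNT(*); aggregates are computed after WHERE

Fix: GROUP BY title, then filter groups with HAVING COUNT(*) > 1

Corrected query:
SELECT title FROM movies GROUP BY title HAVING COUNT(*) > 1

Result:
title       
------------
The Hangover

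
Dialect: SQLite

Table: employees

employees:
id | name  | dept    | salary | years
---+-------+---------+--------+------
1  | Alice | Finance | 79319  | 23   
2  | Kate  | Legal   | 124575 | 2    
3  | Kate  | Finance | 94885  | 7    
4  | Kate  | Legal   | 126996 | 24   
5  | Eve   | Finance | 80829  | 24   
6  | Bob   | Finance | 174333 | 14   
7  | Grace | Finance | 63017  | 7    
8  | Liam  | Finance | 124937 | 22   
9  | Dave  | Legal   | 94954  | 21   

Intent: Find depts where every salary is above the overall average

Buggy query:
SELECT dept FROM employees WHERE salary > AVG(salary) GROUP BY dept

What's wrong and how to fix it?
Bug: WHERE evaluates per row before aggregation, so AVG() is unavailable

Fix: Use a subquery for AVG and a HAVING MIN(...) filter so the condition holds for every row in the group

Corrected query:
SELECT dept FROM employees GROUP BY dept HAVING MIN(salary) > (SELECT AVG(salary) FROM employees)

Result:
(no rows)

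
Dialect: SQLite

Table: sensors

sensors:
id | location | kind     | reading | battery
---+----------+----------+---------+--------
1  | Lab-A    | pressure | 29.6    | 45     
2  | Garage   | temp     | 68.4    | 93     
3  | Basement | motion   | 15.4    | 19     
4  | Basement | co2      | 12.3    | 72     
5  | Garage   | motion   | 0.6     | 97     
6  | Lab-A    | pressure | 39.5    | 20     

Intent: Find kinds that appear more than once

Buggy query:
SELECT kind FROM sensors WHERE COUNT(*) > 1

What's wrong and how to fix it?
Bug: COUNT(*) is an aggregate and cannot be used in WHERE

Fix: GROUP BY kind, then filter groups with HAVING COUNT(*) > 1

Corrected query:
SELECT kind FROM sensors GROUP BY kind HAVING COUNT(*) > 1

Result:
kind    
--------
motion  
pressure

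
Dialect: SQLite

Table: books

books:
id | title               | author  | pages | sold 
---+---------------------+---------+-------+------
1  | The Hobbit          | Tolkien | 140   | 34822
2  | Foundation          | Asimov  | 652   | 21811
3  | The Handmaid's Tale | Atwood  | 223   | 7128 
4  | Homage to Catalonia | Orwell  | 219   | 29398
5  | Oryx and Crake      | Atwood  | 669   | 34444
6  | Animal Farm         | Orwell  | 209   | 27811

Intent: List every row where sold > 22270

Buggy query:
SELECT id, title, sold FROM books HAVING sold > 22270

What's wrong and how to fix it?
Bug: HAVING filters the output of aggregation, but this query has no GROUP BY and no aggregate functions, so SQLite rejects it (HAVING clause on a non-aggregate query); the condition here is per row

Fix: Use WHERE for row-level filtering

Corrected query:
SELECT id, title, sold FROM books WHERE sold > 22270

Result:
id | title               | sold 
---+---------------------+------
1  | The Hobbit          | 34822
4  | Homage to Catalonia | 29398
5  | Oryx and Crake      | 34444
6  | Animal Farm         | 27811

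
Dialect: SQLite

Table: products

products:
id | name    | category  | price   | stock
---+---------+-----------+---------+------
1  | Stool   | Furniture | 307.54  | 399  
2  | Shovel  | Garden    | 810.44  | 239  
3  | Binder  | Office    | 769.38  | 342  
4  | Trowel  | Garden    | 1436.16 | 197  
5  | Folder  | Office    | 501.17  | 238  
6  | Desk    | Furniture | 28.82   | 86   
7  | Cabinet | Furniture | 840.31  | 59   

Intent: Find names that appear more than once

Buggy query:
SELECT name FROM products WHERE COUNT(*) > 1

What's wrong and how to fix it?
Bug: WHERE can't reference COUNT(*); aggregates are computed after WHERE

Fix: Group first, then use HAVING for the count condition

Corrected query:
SELECT name FROM products GROUP BY name HAVING COUNT(*) > 1

Result:
(no rows)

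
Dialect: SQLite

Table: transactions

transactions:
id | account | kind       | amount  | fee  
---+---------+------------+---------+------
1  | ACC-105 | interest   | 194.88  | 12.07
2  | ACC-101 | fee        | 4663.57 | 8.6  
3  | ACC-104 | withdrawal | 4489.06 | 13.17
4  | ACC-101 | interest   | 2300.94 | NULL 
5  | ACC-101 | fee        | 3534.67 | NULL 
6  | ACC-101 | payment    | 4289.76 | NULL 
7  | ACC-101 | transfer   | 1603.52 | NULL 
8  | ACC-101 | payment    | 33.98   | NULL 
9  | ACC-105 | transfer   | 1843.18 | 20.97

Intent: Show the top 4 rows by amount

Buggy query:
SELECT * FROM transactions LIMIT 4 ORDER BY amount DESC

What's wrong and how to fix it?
Bug: LIMIT must come after ORDER BY

Fix: Sort with ORDER BY, then apply LIMIT

Corrected query:
SELECT * FROM transactions ORDER BY amount DESC LIMIT 4

Result:
id | account | kind       | amount  | fee  
---+---------+------------+---------+------
2  | ACC-101 | fee        | 4663.57 | 8.6  
3  | ACC-104 | withdrawal | 4489.06 | 13.17
6  | ACC-101 | payment    | 4289.76 | NULL 
5  | ACC-101 | fee        | 3534.67 | NULL 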